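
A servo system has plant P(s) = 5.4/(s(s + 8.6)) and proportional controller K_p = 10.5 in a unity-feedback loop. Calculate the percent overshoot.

11.2%

From 1 + K_pP(s) = 0: s² + 8.6s + 56.7 = 0 ⇒ ω_n = 7.53, ζ = 0.5711.
%OS = 100·exp(−πζ/√(1−ζ²)) = 100·exp(−π·0.5711/√0.6739) = 11.2%.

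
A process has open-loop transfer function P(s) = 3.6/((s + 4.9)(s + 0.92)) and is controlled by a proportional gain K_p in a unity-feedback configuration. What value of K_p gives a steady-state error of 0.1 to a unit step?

Steady-state error for a unit step on this type-0 loop is 1/(1 + K_p·P(0)).
P(0) = 0.7986. Require 1/(1 + K_p·0.7986) = 0.1, so 1 + 0.7986·K_p = 10.
K_p = (10 − 1)/0.7986 = 11.3.

K_p = 11.3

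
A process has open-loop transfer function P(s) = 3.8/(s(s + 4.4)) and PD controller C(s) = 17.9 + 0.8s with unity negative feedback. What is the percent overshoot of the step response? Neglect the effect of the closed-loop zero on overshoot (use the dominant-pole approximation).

20.4%

Forward path: (17.9 + 0.8s)·3.8/(s(s+4.4)). The closed-loop characteristic equation is s² + (4.4 + 3.8·0.8)s + 3.8·17.9 = 0.
That is s² + 7.44s + 68.02 = 0, so ω_n = 8.247 rad/s and ζ = 7.44/(2·8.247) = 0.451.
%OS = 100·exp(−πζ/√(1−ζ²)) = 20.4%.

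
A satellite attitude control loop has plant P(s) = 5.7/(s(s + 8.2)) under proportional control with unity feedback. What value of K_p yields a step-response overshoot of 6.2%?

K_p = 6.71

From %OS = 100·exp(−πζ/√(1−ζ²)) = 6.2%, ζ = −ln(0.062)/√(π²+ln²(0.062)) = 0.6628.
Characteristic equation s² + 8.2s + 5.7K_p = 0 gives ζ = 8.2/(2√(5.7K_p)).
Setting ζ = 0.6628: √(5.7K_p) = 8.2/(2·0.6628) = 6.186, so K_p = 38.27/5.7 = 6.71.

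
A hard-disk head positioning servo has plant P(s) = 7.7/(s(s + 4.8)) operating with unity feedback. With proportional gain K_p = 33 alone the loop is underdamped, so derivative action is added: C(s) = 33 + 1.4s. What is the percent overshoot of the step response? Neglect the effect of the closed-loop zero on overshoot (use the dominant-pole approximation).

Forward path: (33 + 1.4s)·7.7/(s(s+4.8)). The closed-loop characteristic equation is s² + (4.8 + 7.7·1.4)s + 7.7·33 = 0.
That is s² + 15.58s + 254.1 = 0, so ω_n = 15.94 rad/s and ζ = 15.58/(2·15.94) = 0.4887.
%OS = 100·exp(−πζ/√(1−ζ²)) = 17.2%.

17.2%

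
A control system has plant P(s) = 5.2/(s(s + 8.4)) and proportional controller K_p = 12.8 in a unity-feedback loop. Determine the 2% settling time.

T_s ≈ 0.952 s

The closed-loop denominator s² + 8.4s + 66.56 gives ω_n = √66.56 = 8.158 and ζ = 8.4/(2ω_n) = 0.5148.
2% settling time T_s ≈ 4/(ζω_n) = 4/4.2 = 0.952 s.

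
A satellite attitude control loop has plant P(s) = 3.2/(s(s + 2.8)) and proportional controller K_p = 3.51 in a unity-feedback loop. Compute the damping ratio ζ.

ζ = 0.418

With unity feedback the closed-loop characteristic equation is s² + 2.8s + 3.51·3.2 = s² + 2.8s + 11.23 = 0.
So ω_n² = 11.23 ⇒ ω_n = 3.351 rad/s, and ζ = 2.8/(2ω_n) = 0.418.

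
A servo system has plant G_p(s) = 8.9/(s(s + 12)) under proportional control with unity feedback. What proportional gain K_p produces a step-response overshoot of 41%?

K_p = 54.3

From %OS = 100·exp(−πζ/√(1−ζ²)) = 41%, ζ = −ln(0.41)/√(π²+ln²(0.41)) = 0.273.
Characteristic equation s² + 12s + 8.9K_p = 0 gives ζ = 12/(2√(8.9K_p)).
Setting ζ = 0.273: √(8.9K_p) = 12/(2·0.273) = 21.98, so K_p = 483/8.9 = 54.3.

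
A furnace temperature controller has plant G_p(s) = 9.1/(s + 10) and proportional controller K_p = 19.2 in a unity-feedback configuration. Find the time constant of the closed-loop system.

τ = 0.00541 s

Closed-loop transfer function: T(s) = K_p·G_p(s)/(1 + K_p·G_p(s)) = 174.7/(s + 10 + 174.7) = 174.7/(s + 184.7).
Time constant τ = 1/184.7 = 0.00541 s.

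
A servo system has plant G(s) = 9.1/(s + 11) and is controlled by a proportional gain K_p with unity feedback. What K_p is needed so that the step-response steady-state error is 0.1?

For a type-0 loop with proportional control, e_ss = 1/(1 + K_p·G(0)).
G(0) = 0.8273. Require 1/(1 + K_p·0.8273) = 0.1, so 1 + 0.8273·K_p = 10.
K_p = (10 − 1)/0.8273 = 10.9.

K_p = 10.9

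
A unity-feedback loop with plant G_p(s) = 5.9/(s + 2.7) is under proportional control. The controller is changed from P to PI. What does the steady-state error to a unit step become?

0

Adding integral action puts a pole at s = 0 in the forward path, raising the system type to 1; a type-1 loop has zero steady-state error to a step.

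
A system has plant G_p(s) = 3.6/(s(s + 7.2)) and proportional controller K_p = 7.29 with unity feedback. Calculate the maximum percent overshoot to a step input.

4.49%

Closed-loop characteristic equation: s² + 7.2s + 26.24 = 0, so ω_n = 5.123 rad/s and ζ = 7.2/(2·5.123) = 0.7027.
%OS = 100·exp(−πζ/√(1−ζ²)) = 100·exp(−π·0.7027/√0.5062) = 4.49%.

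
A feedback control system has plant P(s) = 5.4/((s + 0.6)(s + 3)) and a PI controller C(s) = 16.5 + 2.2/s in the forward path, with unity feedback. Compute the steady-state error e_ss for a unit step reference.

The open loop C(s)P(s) has a pole at the origin (type 1), so the static position error constant is infinite and e_ss = 1/(1+∞) = 0.

0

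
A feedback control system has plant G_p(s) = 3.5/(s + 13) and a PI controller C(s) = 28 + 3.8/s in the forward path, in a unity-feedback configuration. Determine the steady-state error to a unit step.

The open loop C(s)G_p(s) has a pole at the origin (type 1), so the static position error constant is infinite and e_ss = 1/(1+∞) = 0.

0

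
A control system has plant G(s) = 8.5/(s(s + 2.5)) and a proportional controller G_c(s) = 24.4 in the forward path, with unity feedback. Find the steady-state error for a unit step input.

0

The open loop G_c(s)G(s) has a pole at the origin (type 1), so the static position error constant is infinite and e_ss = 1/(1+∞) = 0.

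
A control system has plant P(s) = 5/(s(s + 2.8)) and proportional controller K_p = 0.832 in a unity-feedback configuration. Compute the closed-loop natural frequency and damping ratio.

With unity feedback the closed-loop characteristic equation is s² + 2.8s + 0.832·5 = s² + 2.8s + 4.16 = 0.
Matching s² + 2ζω_n s + ω_n²: ω_n = √4.16 = 2.04 rad/s and 2ζω_n = 2.8, so ζ = 2.8/(2·2.04) = 0.686.

ω_n = 2.04 rad/s, ζ = 0.686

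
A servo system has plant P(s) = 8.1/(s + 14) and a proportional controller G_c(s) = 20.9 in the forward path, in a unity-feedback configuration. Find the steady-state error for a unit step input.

0.0764

The loop is type 0. Static position error constant K_pos = G_c(0)·P(0) = 20.9·0.5786 = 12.09.
Steady-state error to a unit step: e_ss = 1/(1+K_pos) = 1/13.09 = 0.0764.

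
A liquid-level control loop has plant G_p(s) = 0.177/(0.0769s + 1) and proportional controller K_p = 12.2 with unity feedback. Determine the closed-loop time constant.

Closed loop: T(s) = K_p·G_p/(1+K_p·G_p) = 2.159/(0.0769s + 1 + 2.159), with pole at s = −(1 + 2.159)/0.0769 = −41.08.
Closed-loop time constant τ = 1/41.08 = 0.0243 s.

τ = 0.0243 s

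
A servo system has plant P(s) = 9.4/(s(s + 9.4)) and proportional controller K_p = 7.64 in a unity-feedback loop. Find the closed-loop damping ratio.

ζ = 0.555

1 + K_p·P(s) = 0 gives s² + 9.4s + 71.82 = 0.
So ω_n² = 71.82 ⇒ ω_n = 8.474 rad/s, and ζ = 9.4/(2ω_n) = 0.555.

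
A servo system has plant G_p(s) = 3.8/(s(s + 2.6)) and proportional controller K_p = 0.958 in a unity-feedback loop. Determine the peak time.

The closed-loop denominator s² + 2.6s + 3.64 gives ω_n = √3.64 = 1.908 and ζ = 2.6/(2ω_n) = 0.6813.
Damped frequency ω_d = ω_n√(1−ζ²) = 1.397 rad/s, so peak time T_p = π/ω_d = 2.25 s.

T_p = 2.25 s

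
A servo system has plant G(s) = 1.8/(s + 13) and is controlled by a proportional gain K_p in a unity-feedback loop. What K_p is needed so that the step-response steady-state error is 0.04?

K_p = 173

Steady-state error for a unit step on this type-0 loop is 1/(1 + K_p·G(0)).
G(0) = 0.1385. Require 1/(1 + K_p·0.1385) = 0.04, so 1 + 0.1385·K_p = 25.
K_p = (25 − 1)/0.1385 = 173.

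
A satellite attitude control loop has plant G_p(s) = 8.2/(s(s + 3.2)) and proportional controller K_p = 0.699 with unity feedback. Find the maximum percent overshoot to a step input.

Closed-loop characteristic equation: s² + 3.2s + 5.732 = 0, so ω_n = 2.394 rad/s and ζ = 3.2/(2·2.394) = 0.6683.
%OS = 100·exp(−πζ/√(1−ζ²)) = 100·exp(−π·0.6683/√0.5534) = 5.95%.

5.95%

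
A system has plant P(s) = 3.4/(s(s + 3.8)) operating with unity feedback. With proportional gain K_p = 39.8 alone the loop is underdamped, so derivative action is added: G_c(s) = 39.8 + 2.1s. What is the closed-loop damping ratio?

Forward path: (39.8 + 2.1s)·3.4/(s(s+3.8)). The closed-loop characteristic equation is s² + (3.8 + 3.4·2.1)s + 3.4·39.8 = 0.
That is s² + 10.94s + 135.3 = 0, so ω_n = 11.63 rad/s and ζ = 10.94/(2·11.63) = 0.4702.

ζ = 0.47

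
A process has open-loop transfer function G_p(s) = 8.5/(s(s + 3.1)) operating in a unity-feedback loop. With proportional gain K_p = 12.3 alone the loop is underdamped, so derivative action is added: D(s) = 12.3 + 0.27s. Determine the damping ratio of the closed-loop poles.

Forward path: (12.3 + 0.27s)·8.5/(s(s+3.1)). The closed-loop characteristic equation is s² + (3.1 + 8.5·0.27)s + 8.5·12.3 = 0.
That is s² + 5.395s + 104.6 = 0, so ω_n = 10.22 rad/s and ζ = 5.395/(2·10.22) = 0.2638.

ζ = 0.264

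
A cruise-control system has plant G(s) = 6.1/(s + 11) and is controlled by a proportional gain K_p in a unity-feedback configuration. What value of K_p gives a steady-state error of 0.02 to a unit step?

The loop is type 0, so e_ss(step) = 1/(1 + K_pos) with K_pos = K_p·G(0).
G(0) = 0.5545. Require 1/(1 + K_p·0.5545) = 0.02, so 1 + 0.5545·K_p = 50.
K_p = (50 − 1)/0.5545 = 88.4.

K_p = 88.4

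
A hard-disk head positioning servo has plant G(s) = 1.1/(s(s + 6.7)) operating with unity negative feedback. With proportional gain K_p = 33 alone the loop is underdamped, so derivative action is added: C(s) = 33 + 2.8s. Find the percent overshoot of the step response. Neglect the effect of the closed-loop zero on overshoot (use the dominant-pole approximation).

Forward path: (33 + 2.8s)·1.1/(s(s+6.7)). The closed-loop characteristic equation is s² + (6.7 + 1.1·2.8)s + 1.1·33 = 0.
That is s² + 9.78s + 36.3 = 0, so ω_n = 6.025 rad/s and ζ = 9.78/(2·6.025) = 0.8116.
%OS = 100·exp(−πζ/√(1−ζ²)) = 1.27%.

1.27%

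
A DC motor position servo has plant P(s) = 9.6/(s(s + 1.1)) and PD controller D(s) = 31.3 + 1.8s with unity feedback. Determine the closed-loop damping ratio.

ζ = 0.53

Forward path: (31.3 + 1.8s)·9.6/(s(s+1.1)). The closed-loop characteristic equation is s² + (1.1 + 9.6·1.8)s + 9.6·31.3 = 0.
That is s² + 18.38s + 300.5 = 0, so ω_n = 17.33 rad/s and ζ = 18.38/(2·17.33) = 0.5302.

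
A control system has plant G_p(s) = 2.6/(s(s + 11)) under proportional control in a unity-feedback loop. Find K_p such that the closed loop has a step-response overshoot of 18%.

From %OS = 100·exp(−πζ/√(1−ζ²)) = 18%, ζ = −ln(0.18)/√(π²+ln²(0.18)) = 0.4791.
Characteristic equation s² + 11s + 2.6K_p = 0 gives ζ = 11/(2√(2.6K_p)).
Setting ζ = 0.4791: √(2.6K_p) = 11/(2·0.4791) = 11.48, so K_p = 131.8/2.6 = 50.7.

K_p = 50.7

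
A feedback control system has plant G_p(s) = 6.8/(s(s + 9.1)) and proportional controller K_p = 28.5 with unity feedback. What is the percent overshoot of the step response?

Closed-loop characteristic equation: s² + 9.1s + 193.8 = 0, so ω_n = 13.92 rad/s and ζ = 9.1/(2·13.92) = 0.3268.
%OS = 100·exp(−πζ/√(1−ζ²)) = 100·exp(−π·0.3268/√0.8932) = 33.7%.

33.7%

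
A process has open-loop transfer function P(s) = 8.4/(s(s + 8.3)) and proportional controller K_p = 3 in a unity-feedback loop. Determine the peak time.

T_p = 1.11 s

Closed-loop characteristic equation: s² + 8.3s + 25.2 = 0, so ω_n = 5.02 rad/s and ζ = 8.3/(2·5.02) = 0.8267.
Damped frequency ω_d = ω_n√(1−ζ²) = 2.824 rad/s, so peak time T_p = π/ω_d = 1.11 s.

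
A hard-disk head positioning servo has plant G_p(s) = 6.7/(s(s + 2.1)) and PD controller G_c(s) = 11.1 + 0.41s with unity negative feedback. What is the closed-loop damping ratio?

Forward path: (11.1 + 0.41s)·6.7/(s(s+2.1)). The closed-loop characteristic equation is s² + (2.1 + 6.7·0.41)s + 6.7·11.1 = 0.
That is s² + 4.847s + 74.37 = 0, so ω_n = 8.624 rad/s and ζ = 4.847/(2·8.624) = 0.281.

ζ = 0.281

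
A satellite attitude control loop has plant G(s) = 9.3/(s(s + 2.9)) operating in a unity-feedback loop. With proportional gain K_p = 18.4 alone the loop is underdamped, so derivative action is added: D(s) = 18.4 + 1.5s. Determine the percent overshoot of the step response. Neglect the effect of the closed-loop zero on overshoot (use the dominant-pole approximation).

7.1%

Forward path: (18.4 + 1.5s)·9.3/(s(s+2.9)). The closed-loop characteristic equation is s² + (2.9 + 9.3·1.5)s + 9.3·18.4 = 0.
That is s² + 16.85s + 171.1 = 0, so ω_n = 13.08 rad/s and ζ = 16.85/(2·13.08) = 0.644.
%OS = 100·exp(−πζ/√(1−ζ²)) = 7.1%.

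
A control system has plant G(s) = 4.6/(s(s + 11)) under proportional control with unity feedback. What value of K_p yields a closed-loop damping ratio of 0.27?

K_p = 90.2

Closed-loop characteristic equation: s² + 11s + K_p·4.6 = 0.
So ω_n = √(4.6K_p) and 2ζω_n = 11, giving ζ = 11/(2√(4.6K_p)).
Setting ζ = 0.27: √(4.6K_p) = 11/(2·0.27) = 20.37, so K_p = 415/4.6 = 90.2.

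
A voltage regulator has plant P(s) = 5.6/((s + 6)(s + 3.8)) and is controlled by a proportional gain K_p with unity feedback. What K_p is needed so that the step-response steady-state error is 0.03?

K_p = 132

Steady-state error for a unit step on this type-0 loop is 1/(1 + K_p·P(0)).
P(0) = 0.2456. Require 1/(1 + K_p·0.2456) = 0.03, so 1 + 0.2456·K_p = 33.33.
K_p = (33.33 − 1)/0.2456 = 132.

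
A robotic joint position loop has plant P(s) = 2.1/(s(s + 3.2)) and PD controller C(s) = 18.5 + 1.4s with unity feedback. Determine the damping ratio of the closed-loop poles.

ζ = 0.493

Forward path: (18.5 + 1.4s)·2.1/(s(s+3.2)). The closed-loop characteristic equation is s² + (3.2 + 2.1·1.4)s + 2.1·18.5 = 0.
That is s² + 6.14s + 38.85 = 0, so ω_n = 6.233 rad/s and ζ = 6.14/(2·6.233) = 0.4925.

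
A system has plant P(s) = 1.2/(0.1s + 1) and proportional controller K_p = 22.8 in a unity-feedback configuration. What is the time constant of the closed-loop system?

τ = 0.00353 s

Closed loop: T(s) = K_p·P/(1+K_p·P) = 27.36/(0.1s + 1 + 27.36), with pole at s = −(1 + 27.36)/0.1 = −283.6.
Closed-loop time constant τ = 1/283.6 = 0.00353 s.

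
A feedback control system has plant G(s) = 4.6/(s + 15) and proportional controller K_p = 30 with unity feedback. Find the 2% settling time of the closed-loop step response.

Closed-loop transfer function: T(s) = K_p·G(s)/(1 + K_p·G(s)) = 138/(s + 15 + 138) = 138/(s + 153).
Time constant τ = 1/153 = 0.006536 s, so the 2% settling time is about 4τ = 0.0261 s.

T_s ≈ 0.0261 s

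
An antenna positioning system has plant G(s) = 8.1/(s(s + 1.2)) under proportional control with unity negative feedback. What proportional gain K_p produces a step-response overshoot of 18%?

From %OS = 100·exp(−πζ/√(1−ζ²)) = 18%, ζ = −ln(0.18)/√(π²+ln²(0.18)) = 0.4791.
Characteristic equation s² + 1.2s + 8.1K_p = 0 gives ζ = 1.2/(2√(8.1K_p)).
Setting ζ = 0.4791: √(8.1K_p) = 1.2/(2·0.4791) = 1.252, so K_p = 1.568/8.1 = 0.194.

K_p = 0.194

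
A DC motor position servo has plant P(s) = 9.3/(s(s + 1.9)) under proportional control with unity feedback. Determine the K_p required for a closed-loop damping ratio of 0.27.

K_p = 1.33

Closed-loop characteristic equation: s² + 1.9s + K_p·9.3 = 0.
So ω_n = √(9.3K_p) and 2ζω_n = 1.9, giving ζ = 1.9/(2√(9.3K_p)).
Setting ζ = 0.27: √(9.3K_p) = 1.9/(2·0.27) = 3.519, so K_p = 12.38/9.3 = 1.33.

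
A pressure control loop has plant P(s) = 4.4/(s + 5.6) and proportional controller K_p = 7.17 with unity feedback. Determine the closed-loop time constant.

τ = 0.0269 s

Closed-loop transfer function: T(s) = K_p·P(s)/(1 + K_p·P(s)) = 31.55/(s + 5.6 + 31.55) = 31.55/(s + 37.15).
Time constant τ = 1/37.15 = 0.0269 s.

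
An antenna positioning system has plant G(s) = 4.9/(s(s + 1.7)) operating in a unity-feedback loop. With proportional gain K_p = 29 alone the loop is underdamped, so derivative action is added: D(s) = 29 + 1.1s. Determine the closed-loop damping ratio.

ζ = 0.297

Forward path: (29 + 1.1s)·4.9/(s(s+1.7)). The closed-loop characteristic equation is s² + (1.7 + 4.9·1.1)s + 4.9·29 = 0.
That is s² + 7.09s + 142.1 = 0, so ω_n = 11.92 rad/s and ζ = 7.09/(2·11.92) = 0.2974.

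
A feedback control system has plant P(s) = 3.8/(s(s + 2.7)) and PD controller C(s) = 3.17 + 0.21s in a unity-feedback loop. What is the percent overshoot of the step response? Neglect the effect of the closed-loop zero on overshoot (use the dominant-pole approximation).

Forward path: (3.17 + 0.21s)·3.8/(s(s+2.7)). The closed-loop characteristic equation is s² + (2.7 + 3.8·0.21)s + 3.8·3.17 = 0.
That is s² + 3.498s + 12.05 = 0, so ω_n = 3.471 rad/s and ζ = 3.498/(2·3.471) = 0.5039.
%OS = 100·exp(−πζ/√(1−ζ²)) = 16%.

16%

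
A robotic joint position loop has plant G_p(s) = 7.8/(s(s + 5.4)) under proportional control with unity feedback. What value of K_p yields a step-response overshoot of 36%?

K_p = 9.77

From %OS = 100·exp(−πζ/√(1−ζ²)) = 36%, ζ = −ln(0.36)/√(π²+ln²(0.36)) = 0.3093.
Characteristic equation s² + 5.4s + 7.8K_p = 0 gives ζ = 5.4/(2√(7.8K_p)).
Setting ζ = 0.3093: √(7.8K_p) = 5.4/(2·0.3093) = 8.731, so K_p = 76.22/7.8 = 9.77.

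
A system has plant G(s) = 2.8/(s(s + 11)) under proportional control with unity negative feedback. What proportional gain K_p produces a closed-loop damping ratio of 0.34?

Closed-loop characteristic equation: s² + 11s + K_p·2.8 = 0.
So ω_n = √(2.8K_p) and 2ζω_n = 11, giving ζ = 11/(2√(2.8K_p)).
Setting ζ = 0.34: √(2.8K_p) = 11/(2·0.34) = 16.18, so K_p = 261.7/2.8 = 93.5.

K_p = 93.5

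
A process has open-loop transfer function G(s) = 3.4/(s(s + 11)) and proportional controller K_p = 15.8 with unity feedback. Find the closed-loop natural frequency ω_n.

ω_n = 7.33 rad/s

1 + K_p·G(s) = 0 gives s² + 11s + 53.72 = 0.
Matching s² + 2ζω_n s + ω_n²: ω_n = √53.72 = 7.329 rad/s and 2ζω_n = 11, so ζ = 11/(2·7.329) = 0.75.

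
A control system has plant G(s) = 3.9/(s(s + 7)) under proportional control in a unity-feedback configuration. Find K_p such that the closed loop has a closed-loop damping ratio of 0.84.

K_p = 4.45

Closed-loop characteristic equation: s² + 7s + K_p·3.9 = 0.
So ω_n = √(3.9K_p) and 2ζω_n = 7, giving ζ = 7/(2√(3.9K_p)).
Setting ζ = 0.84: √(3.9K_p) = 7/(2·0.84) = 4.167, so K_p = 17.36/3.9 = 4.45.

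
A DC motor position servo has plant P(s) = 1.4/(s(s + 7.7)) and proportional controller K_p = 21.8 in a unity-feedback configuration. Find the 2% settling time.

Closed-loop characteristic equation: s² + 7.7s + 30.52 = 0, so ω_n = 5.524 rad/s and ζ = 7.7/(2·5.524) = 0.6969.
2% settling time T_s ≈ 4/(ζω_n) = 4/3.85 = 1.04 s.

T_s ≈ 1.04 s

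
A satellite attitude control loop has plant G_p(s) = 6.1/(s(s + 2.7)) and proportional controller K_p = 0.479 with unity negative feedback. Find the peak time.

From 1 + K_pG_p(s) = 0: s² + 2.7s + 2.922 = 0 ⇒ ω_n = 1.709, ζ = 0.7898.
Damped frequency ω_d = ω_n√(1−ζ²) = 1.049 rad/s, so peak time T_p = π/ω_d = 3 s.

T_p = 3 s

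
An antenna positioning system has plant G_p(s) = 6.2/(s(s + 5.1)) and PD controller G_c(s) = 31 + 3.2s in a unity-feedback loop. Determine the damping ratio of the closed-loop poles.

ζ = 0.899

Forward path: (31 + 3.2s)·6.2/(s(s+5.1)). The closed-loop characteristic equation is s² + (5.1 + 6.2·3.2)s + 6.2·31 = 0.
That is s² + 24.94s + 192.2 = 0, so ω_n = 13.86 rad/s and ζ = 24.94/(2·13.86) = 0.8995.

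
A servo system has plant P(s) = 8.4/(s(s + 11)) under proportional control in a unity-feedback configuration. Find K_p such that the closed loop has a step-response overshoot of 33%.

From %OS = 100·exp(−πζ/√(1−ζ²)) = 33%, ζ = −ln(0.33)/√(π²+ln²(0.33)) = 0.3328.
Characteristic equation s² + 11s + 8.4K_p = 0 gives ζ = 11/(2√(8.4K_p)).
Setting ζ = 0.3328: √(8.4K_p) = 11/(2·0.3328) = 16.53, so K_p = 273.1/8.4 = 32.5.

K_p = 32.5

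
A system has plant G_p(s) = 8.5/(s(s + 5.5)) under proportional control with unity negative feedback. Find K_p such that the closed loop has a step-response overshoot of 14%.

From %OS = 100·exp(−πζ/√(1−ζ²)) = 14%, ζ = −ln(0.14)/√(π²+ln²(0.14)) = 0.5305.
Characteristic equation s² + 5.5s + 8.5K_p = 0 gives ζ = 5.5/(2√(8.5K_p)).
Setting ζ = 0.5305: √(8.5K_p) = 5.5/(2·0.5305) = 5.184, so K_p = 26.87/8.5 = 3.16.

K_p = 3.16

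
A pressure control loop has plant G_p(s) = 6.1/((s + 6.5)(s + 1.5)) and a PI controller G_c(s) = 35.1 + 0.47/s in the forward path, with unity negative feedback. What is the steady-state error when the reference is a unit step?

0

The open loop G_c(s)G_p(s) has a pole at the origin (type 1), so the static position error constant is infinite and e_ss = 1/(1+∞) = 0.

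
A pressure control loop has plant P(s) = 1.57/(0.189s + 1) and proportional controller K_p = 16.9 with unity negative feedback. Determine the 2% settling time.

T_s ≈ 0.0275 s

Closed loop: T(s) = K_p·P/(1+K_p·P) = 26.53/(0.189s + 1 + 26.53), with pole at s = −(1 + 26.53)/0.189 = −145.7.
τ = 1/145.7 = 0.006864 s, so 2% settling time ≈ 4τ = 0.0275 s.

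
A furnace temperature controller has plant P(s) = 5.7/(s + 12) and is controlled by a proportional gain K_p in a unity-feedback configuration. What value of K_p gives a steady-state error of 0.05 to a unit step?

K_p = 40

Steady-state error for a unit step on this type-0 loop is 1/(1 + K_p·P(0)).
P(0) = 0.475. Require 1/(1 + K_p·0.475) = 0.05, so 1 + 0.475·K_p = 20.
K_p = (20 − 1)/0.475 = 40.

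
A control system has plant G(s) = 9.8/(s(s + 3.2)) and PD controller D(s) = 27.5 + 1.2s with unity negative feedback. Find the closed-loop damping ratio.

ζ = 0.456

Forward path: (27.5 + 1.2s)·9.8/(s(s+3.2)). The closed-loop characteristic equation is s² + (3.2 + 9.8·1.2)s + 9.8·27.5 = 0.
That is s² + 14.96s + 269.5 = 0, so ω_n = 16.42 rad/s and ζ = 14.96/(2·16.42) = 0.4556.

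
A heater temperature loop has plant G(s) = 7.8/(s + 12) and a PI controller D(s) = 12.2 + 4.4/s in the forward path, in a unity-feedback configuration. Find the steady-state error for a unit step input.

The open loop D(s)G(s) has a pole at the origin (type 1), so the static position error constant is infinite and e_ss = 1/(1+∞) = 0.

0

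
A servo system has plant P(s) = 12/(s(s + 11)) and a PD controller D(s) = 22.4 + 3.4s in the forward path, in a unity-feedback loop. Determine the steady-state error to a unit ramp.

The loop has one pole at the origin (type 1). Velocity error constant K_v = lim_{s→0} s·D(s)P(s) = 22.4·12/11 = 24.44.
Steady-state error to a unit ramp: e_ss = 1/K_v = 0.0409.

0.0409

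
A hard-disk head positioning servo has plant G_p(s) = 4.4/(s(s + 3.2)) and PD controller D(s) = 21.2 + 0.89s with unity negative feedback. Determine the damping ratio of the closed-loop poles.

Forward path: (21.2 + 0.89s)·4.4/(s(s+3.2)). The closed-loop characteristic equation is s² + (3.2 + 4.4·0.89)s + 4.4·21.2 = 0.
That is s² + 7.116s + 93.28 = 0, so ω_n = 9.658 rad/s and ζ = 7.116/(2·9.658) = 0.3684.

ζ = 0.368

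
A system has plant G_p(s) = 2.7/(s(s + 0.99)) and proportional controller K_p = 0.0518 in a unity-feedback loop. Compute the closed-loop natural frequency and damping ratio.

With unity feedback the closed-loop characteristic equation is s² + 0.99s + 0.0518·2.7 = s² + 0.99s + 0.1399 = 0.
Matching s² + 2ζω_n s + ω_n²: ω_n = √0.1399 = 0.374 rad/s and 2ζω_n = 0.99, so ζ = 0.99/(2·0.374) = 1.32.

ω_n = 0.374 rad/s, ζ = 1.32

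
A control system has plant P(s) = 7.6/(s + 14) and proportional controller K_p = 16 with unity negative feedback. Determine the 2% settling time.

T_s ≈ 0.0295 s

Closed-loop transfer function: T(s) = K_p·P(s)/(1 + K_p·P(s)) = 121.6/(s + 14 + 121.6) = 121.6/(s + 135.6).
Time constant τ = 1/135.6 = 0.007375 s, so the 2% settling time is about 4τ = 0.0295 s.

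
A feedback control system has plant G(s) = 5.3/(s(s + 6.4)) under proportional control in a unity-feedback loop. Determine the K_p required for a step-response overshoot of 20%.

From %OS = 100·exp(−πζ/√(1−ζ²)) = 20%, ζ = −ln(0.2)/√(π²+ln²(0.2)) = 0.4559.
Characteristic equation s² + 6.4s + 5.3K_p = 0 gives ζ = 6.4/(2√(5.3K_p)).
Setting ζ = 0.4559: √(5.3K_p) = 6.4/(2·0.4559) = 7.018, so K_p = 49.26/5.3 = 9.29.

K_p = 9.29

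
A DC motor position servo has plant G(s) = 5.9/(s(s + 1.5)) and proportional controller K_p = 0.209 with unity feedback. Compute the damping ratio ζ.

1 + K_p·G(s) = 0 gives s² + 1.5s + 1.233 = 0.
So ω_n² = 1.233 ⇒ ω_n = 1.11 rad/s, and ζ = 1.5/(2ω_n) = 0.675.

ζ = 0.675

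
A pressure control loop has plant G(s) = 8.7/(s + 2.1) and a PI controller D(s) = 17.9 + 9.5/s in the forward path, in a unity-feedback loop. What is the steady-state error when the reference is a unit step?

The open loop D(s)G(s) has a pole at the origin (type 1), so the static position error constant is infinite and e_ss = 1/(1+∞) = 0.

0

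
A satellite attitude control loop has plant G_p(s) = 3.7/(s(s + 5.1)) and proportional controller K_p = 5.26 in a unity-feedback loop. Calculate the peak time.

T_p = 0.873 s

Closed-loop characteristic equation: s² + 5.1s + 19.46 = 0, so ω_n = 4.412 rad/s and ζ = 5.1/(2·4.412) = 0.578.
Damped frequency ω_d = ω_n√(1−ζ²) = 3.6 rad/s, so peak time T_p = π/ω_d = 0.873 s.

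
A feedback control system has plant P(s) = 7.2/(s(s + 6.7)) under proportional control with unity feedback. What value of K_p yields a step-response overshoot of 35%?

From %OS = 100·exp(−πζ/√(1−ζ²)) = 35%, ζ = −ln(0.35)/√(π²+ln²(0.35)) = 0.3169.
Characteristic equation s² + 6.7s + 7.2K_p = 0 gives ζ = 6.7/(2√(7.2K_p)).
Setting ζ = 0.3169: √(7.2K_p) = 6.7/(2·0.3169) = 10.57, so K_p = 111.7/7.2 = 15.5.

K_p = 15.5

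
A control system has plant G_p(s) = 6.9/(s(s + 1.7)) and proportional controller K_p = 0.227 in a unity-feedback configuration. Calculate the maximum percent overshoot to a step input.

5.46%

From 1 + K_pG_p(s) = 0: s² + 1.7s + 1.566 = 0 ⇒ ω_n = 1.252, ζ = 0.6792.
%OS = 100·exp(−πζ/√(1−ζ²)) = 100·exp(−π·0.6792/√0.5387) = 5.46%.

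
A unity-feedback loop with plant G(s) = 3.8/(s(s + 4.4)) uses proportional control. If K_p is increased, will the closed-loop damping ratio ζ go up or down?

ζ = 4.4/(2√(3.8K_p)); increasing K_p raises the denominator, so ζ falls.

decrease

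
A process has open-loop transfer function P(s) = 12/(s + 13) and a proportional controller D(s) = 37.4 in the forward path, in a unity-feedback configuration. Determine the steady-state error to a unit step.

0.0282

The loop is type 0. Static position error constant K_pos = D(0)·P(0) = 37.4·0.9231 = 34.52.
Steady-state error to a unit step: e_ss = 1/(1+K_pos) = 1/35.52 = 0.0282.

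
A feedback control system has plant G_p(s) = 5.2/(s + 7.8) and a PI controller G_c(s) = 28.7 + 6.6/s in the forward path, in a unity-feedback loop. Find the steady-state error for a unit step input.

0

The open loop G_c(s)G_p(s) has a pole at the origin (type 1), so the static position error constant is infinite and e_ss = 1/(1+∞) = 0.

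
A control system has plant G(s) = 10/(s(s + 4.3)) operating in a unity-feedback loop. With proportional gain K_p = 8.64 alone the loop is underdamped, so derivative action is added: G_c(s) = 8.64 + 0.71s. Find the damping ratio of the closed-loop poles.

Forward path: (8.64 + 0.71s)·10/(s(s+4.3)). The closed-loop characteristic equation is s² + (4.3 + 10·0.71)s + 10·8.64 = 0.
That is s² + 11.4s + 86.4 = 0, so ω_n = 9.295 rad/s and ζ = 11.4/(2·9.295) = 0.6132.

ζ = 0.613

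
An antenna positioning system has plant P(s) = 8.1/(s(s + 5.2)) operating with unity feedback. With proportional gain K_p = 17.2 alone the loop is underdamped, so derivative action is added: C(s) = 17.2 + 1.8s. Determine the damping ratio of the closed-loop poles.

Forward path: (17.2 + 1.8s)·8.1/(s(s+5.2)). The closed-loop characteristic equation is s² + (5.2 + 8.1·1.8)s + 8.1·17.2 = 0.
That is s² + 19.78s + 139.3 = 0, so ω_n = 11.8 rad/s and ζ = 19.78/(2·11.8) = 0.8379.

ζ = 0.838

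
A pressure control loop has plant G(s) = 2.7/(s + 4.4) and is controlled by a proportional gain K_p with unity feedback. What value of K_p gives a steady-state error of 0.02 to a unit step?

For a type-0 loop with proportional control, e_ss = 1/(1 + K_p·G(0)).
G(0) = 0.6136. Require 1/(1 + K_p·0.6136) = 0.02, so 1 + 0.6136·K_p = 50.
K_p = (50 − 1)/0.6136 = 79.9.

K_p = 79.9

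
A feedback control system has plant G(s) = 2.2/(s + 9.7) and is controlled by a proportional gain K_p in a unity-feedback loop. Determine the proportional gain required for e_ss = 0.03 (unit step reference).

Steady-state error for a unit step on this type-0 loop is 1/(1 + K_p·G(0)).
G(0) = 0.2268. Require 1/(1 + K_p·0.2268) = 0.03, so 1 + 0.2268·K_p = 33.33.
K_p = (33.33 − 1)/0.2268 = 143.

K_p = 143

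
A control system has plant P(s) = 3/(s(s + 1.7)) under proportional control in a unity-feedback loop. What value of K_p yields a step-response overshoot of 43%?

From %OS = 100·exp(−πζ/√(1−ζ²)) = 43%, ζ = −ln(0.43)/√(π²+ln²(0.43)) = 0.2594.
Characteristic equation s² + 1.7s + 3K_p = 0 gives ζ = 1.7/(2√(3K_p)).
Setting ζ = 0.2594: √(3K_p) = 1.7/(2·0.2594) = 3.276, so K_p = 10.73/3 = 3.58.

K_p = 3.58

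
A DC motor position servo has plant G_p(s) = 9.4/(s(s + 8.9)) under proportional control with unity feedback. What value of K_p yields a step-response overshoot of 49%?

K_p = 43

From %OS = 100·exp(−πζ/√(1−ζ²)) = 49%, ζ = −ln(0.49)/√(π²+ln²(0.49)) = 0.2214.
Characteristic equation s² + 8.9s + 9.4K_p = 0 gives ζ = 8.9/(2√(9.4K_p)).
Setting ζ = 0.2214: √(9.4K_p) = 8.9/(2·0.2214) = 20.1, so K_p = 403.9/9.4 = 43.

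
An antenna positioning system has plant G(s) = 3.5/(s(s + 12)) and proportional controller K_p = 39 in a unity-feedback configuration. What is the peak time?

T_p = 0.313 s

Closed-loop characteristic equation: s² + 12s + 136.5 = 0, so ω_n = 11.68 rad/s and ζ = 12/(2·11.68) = 0.5136.
Damped frequency ω_d = ω_n√(1−ζ²) = 10.02 rad/s, so peak time T_p = π/ω_d = 0.313 s.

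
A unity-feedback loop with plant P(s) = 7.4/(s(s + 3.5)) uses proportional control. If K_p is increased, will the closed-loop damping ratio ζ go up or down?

decrease

ζ = 3.5/(2√(7.4K_p)); increasing K_p raises the denominator, so ζ falls.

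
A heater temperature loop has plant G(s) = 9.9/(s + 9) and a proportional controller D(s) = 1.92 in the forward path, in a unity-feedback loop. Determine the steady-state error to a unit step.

0.321

The loop is type 0. Static position error constant K_pos = D(0)·G(0) = 1.92·1.1 = 2.112.
Steady-state error to a unit step: e_ss = 1/(1+K_pos) = 1/3.112 = 0.321.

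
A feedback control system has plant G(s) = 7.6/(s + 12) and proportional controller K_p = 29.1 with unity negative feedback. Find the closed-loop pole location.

s = -233.2

Closed-loop transfer function: T(s) = K_p·G(s)/(1 + K_p·G(s)) = 221.2/(s + 12 + 221.2) = 221.2/(s + 233.2).
The closed-loop pole is at s = −233.2.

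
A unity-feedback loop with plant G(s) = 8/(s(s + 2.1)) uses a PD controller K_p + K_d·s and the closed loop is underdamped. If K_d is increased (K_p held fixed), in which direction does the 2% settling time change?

Characteristic equation s² + (2.1 + 8K_d)s + 8K_p = 0: raising K_d increases ζω_n = (2.1+8K_d)/2 while the loop stays underdamped, so T_s ≈ 4/(ζω_n) decreases.

decrease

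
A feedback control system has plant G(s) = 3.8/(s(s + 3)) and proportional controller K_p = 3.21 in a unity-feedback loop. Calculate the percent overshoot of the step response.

22.4%

From 1 + K_pG(s) = 0: s² + 3s + 12.2 = 0 ⇒ ω_n = 3.493, ζ = 0.4295.
%OS = 100·exp(−πζ/√(1−ζ²)) = 100·exp(−π·0.4295/√0.8155) = 22.4%.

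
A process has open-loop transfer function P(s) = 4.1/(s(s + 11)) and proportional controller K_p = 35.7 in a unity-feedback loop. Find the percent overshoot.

20.1%

Closed-loop characteristic equation: s² + 11s + 146.4 = 0, so ω_n = 12.1 rad/s and ζ = 11/(2·12.1) = 0.4546.
%OS = 100·exp(−πζ/√(1−ζ²)) = 100·exp(−π·0.4546/√0.7933) = 20.1%.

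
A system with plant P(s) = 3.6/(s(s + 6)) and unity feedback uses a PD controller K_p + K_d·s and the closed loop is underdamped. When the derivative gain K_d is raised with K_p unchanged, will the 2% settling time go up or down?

decrease

Characteristic equation s² + (6 + 3.6K_d)s + 3.6K_p = 0: raising K_d increases ζω_n = (6+3.6K_d)/2 while the loop stays underdamped, so T_s ≈ 4/(ζω_n) decreases.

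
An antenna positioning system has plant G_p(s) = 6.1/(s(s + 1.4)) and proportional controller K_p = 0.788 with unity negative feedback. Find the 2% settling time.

T_s ≈ 5.71 s

From 1 + K_pG_p(s) = 0: s² + 1.4s + 4.807 = 0 ⇒ ω_n = 2.192, ζ = 0.3193.
2% settling time T_s ≈ 4/(ζω_n) = 4/0.7 = 5.71 s.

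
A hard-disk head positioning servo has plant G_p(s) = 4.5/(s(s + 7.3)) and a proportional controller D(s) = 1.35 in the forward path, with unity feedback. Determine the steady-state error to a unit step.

The open loop D(s)G_p(s) has a pole at the origin (type 1), so the static position error constant is infinite and e_ss = 1/(1+∞) = 0.

0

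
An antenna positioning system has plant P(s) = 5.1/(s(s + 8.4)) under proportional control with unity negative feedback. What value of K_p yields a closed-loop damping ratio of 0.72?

Closed-loop characteristic equation: s² + 8.4s + K_p·5.1 = 0.
So ω_n = √(5.1K_p) and 2ζω_n = 8.4, giving ζ = 8.4/(2√(5.1K_p)).
Setting ζ = 0.72: √(5.1K_p) = 8.4/(2·0.72) = 5.833, so K_p = 34.03/5.1 = 6.67.

K_p = 6.67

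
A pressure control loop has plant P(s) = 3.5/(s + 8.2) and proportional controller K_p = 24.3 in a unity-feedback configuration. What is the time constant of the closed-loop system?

Closed-loop transfer function: T(s) = K_p·P(s)/(1 + K_p·P(s)) = 85.05/(s + 8.2 + 85.05) = 85.05/(s + 93.25).
Time constant τ = 1/93.25 = 0.0107 s.

τ = 0.0107 s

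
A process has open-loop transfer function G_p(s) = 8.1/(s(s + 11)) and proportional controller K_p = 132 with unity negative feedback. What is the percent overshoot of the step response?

58.5%

The closed-loop denominator s² + 11s + 1069 gives ω_n = √1069 = 32.7 and ζ = 11/(2ω_n) = 0.1682.
%OS = 100·exp(−πζ/√(1−ζ²)) = 100·exp(−π·0.1682/√0.9717) = 58.5%.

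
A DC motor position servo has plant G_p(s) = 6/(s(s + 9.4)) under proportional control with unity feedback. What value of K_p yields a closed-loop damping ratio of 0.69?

K_p = 7.73

Closed-loop characteristic equation: s² + 9.4s + K_p·6 = 0.
So ω_n = √(6K_p) and 2ζω_n = 9.4, giving ζ = 9.4/(2√(6K_p)).
Setting ζ = 0.69: √(6K_p) = 9.4/(2·0.69) = 6.812, so K_p = 46.4/6 = 7.73.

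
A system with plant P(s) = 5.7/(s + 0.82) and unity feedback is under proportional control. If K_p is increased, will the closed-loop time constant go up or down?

Closed-loop pole is at s = −(0.82+K_p·5.7); larger K_p moves it further left, so τ = 1/(0.82+K_p·5.7) decreases.

decrease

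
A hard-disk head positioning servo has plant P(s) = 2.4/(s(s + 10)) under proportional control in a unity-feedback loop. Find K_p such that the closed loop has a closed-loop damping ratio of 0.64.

K_p = 25.4

Closed-loop characteristic equation: s² + 10s + K_p·2.4 = 0.
So ω_n = √(2.4K_p) and 2ζω_n = 10, giving ζ = 10/(2√(2.4K_p)).
Setting ζ = 0.64: √(2.4K_p) = 10/(2·0.64) = 7.812, so K_p = 61.04/2.4 = 25.4.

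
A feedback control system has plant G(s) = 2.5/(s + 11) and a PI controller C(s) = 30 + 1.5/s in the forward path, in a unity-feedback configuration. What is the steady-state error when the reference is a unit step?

The open loop C(s)G(s) has a pole at the origin (type 1), so the static position error constant is infinite and e_ss = 1/(1+∞) = 0.

0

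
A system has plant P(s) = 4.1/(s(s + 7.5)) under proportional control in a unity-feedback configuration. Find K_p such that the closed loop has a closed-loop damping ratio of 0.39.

K_p = 22.6

Closed-loop characteristic equation: s² + 7.5s + K_p·4.1 = 0.
So ω_n = √(4.1K_p) and 2ζω_n = 7.5, giving ζ = 7.5/(2√(4.1K_p)).
Setting ζ = 0.39: √(4.1K_p) = 7.5/(2·0.39) = 9.615, so K_p = 92.46/4.1 = 22.6.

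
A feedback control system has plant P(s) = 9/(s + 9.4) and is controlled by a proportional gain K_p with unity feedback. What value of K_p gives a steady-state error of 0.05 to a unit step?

K_p = 19.8

Steady-state error for a unit step on this type-0 loop is 1/(1 + K_p·P(0)).
P(0) = 0.9574. Require 1/(1 + K_p·0.9574) = 0.05, so 1 + 0.9574·K_p = 20.
K_p = (20 − 1)/0.9574 = 19.8.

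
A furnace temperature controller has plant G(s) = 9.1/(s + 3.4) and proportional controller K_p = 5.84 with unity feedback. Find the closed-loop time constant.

τ = 0.0177 s

Closed-loop transfer function: T(s) = K_p·G(s)/(1 + K_p·G(s)) = 53.14/(s + 3.4 + 53.14) = 53.14/(s + 56.54).
Time constant τ = 1/56.54 = 0.0177 s.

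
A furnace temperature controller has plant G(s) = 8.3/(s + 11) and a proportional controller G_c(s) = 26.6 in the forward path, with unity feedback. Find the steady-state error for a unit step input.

The loop is type 0. Static position error constant K_pos = G_c(0)·G(0) = 26.6·0.7545 = 20.07.
Steady-state error to a unit step: e_ss = 1/(1+K_pos) = 1/21.07 = 0.0475.

0.0475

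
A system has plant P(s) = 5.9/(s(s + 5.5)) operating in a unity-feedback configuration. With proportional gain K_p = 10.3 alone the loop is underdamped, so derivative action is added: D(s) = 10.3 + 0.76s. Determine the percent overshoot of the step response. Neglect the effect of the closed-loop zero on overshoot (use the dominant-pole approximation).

Forward path: (10.3 + 0.76s)·5.9/(s(s+5.5)). The closed-loop characteristic equation is s² + (5.5 + 5.9·0.76)s + 5.9·10.3 = 0.
That is s² + 9.984s + 60.77 = 0, so ω_n = 7.796 rad/s and ζ = 9.984/(2·7.796) = 0.6404.
%OS = 100·exp(−πζ/√(1−ζ²)) = 7.29%.

7.29%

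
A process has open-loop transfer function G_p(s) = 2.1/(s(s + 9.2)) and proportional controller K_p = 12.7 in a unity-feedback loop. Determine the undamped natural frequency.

ω_n = 5.16 rad/s

The closed-loop denominator is s(s+9.2) + 12.7·2.1 = s² + 9.2s + 26.67.
So ω_n² = 26.67 ⇒ ω_n = 5.164 rad/s, and ζ = 9.2/(2ω_n) = 0.891.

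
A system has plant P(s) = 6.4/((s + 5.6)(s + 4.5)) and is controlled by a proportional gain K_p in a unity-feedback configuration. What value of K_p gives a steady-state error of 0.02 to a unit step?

K_p = 193

The loop is type 0, so e_ss(step) = 1/(1 + K_pos) with K_pos = K_p·P(0).
P(0) = 0.254. Require 1/(1 + K_p·0.254) = 0.02, so 1 + 0.254·K_p = 50.
K_p = (50 − 1)/0.254 = 193.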